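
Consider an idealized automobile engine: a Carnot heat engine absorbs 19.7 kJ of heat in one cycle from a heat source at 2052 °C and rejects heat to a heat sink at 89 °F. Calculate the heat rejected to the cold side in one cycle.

Q_C ≈ 2.583 kJ

T_H = 2052 °C → 2052 + 273.15 = 2325.15 K.
T_C = 89 °F → (89 − 32) × 5/9 = 31.67 °C = 304.82 K.
Since the cycle is reversible, η = 1 − T_C/T_H = 1 − 304.82/2325.15 = 0.8689.
For a reversible cycle Q_C/Q_H = T_C/T_H, so Q_C = 19.7 × 304.82/2325.15 = 2.583 kJ.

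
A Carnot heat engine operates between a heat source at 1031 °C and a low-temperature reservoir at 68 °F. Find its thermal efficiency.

η ≈ 0.7752

T_H = 1031 °C → 1031 + 273.15 = 1304.15 K.
T_C = 68 °F → (68 − 32) × 5/9 = 20.00 °C = 293.15 K.
The Carnot efficiency is η = 1 − T_C/T_H = 1 − 293.15/1304.15 = 0.7752.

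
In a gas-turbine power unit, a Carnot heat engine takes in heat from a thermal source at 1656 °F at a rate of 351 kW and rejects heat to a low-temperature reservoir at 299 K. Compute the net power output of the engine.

Ẇ ≈ 261.7 kW

T_H = 1656 °F → (1656 − 32) × 5/9 = 902.22 °C = 1175.37 K.
Since the cycle is reversible, η = 1 − T_C/T_H = 1 − 299.00/1175.37 = 0.7456.
W = η·Q_H = 0.7456 × 351 = 261.7 kW.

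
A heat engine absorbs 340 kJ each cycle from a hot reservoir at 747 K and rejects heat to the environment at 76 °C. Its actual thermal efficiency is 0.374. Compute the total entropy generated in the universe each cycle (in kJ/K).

T_C = 76 °C → 76 + 273.15 = 349.15 K.
W = η·Q_H = 0.374 × 340 = 127.2 kJ, so Q_C = Q_H − W = 212.8 kJ.
The hot reservoir loses entropy Q_H/T_H = 340/747.00 = 0.4552 kJ/K; the cold reservoir gains Q_C/T_C = 212.8/349.15 = 0.6096 kJ/K.
ΔS_univ = −Q_H/T_H + Q_C/T_C = 0.154 kJ/K (> 0, since η = 0.374 < η_Carnot = 0.533).

ΔS_univ ≈ 0.154 kJ/K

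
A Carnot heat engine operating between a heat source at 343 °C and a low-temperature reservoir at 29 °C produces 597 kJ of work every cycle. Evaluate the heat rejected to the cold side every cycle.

Q_C ≈ 574 kJ

T_H = 343 °C → 343 + 273.15 = 616.15 K.
T_C = 29 °C → 29 + 273.15 = 302.15 K.
The Carnot efficiency is η = 1 − T_C/T_H = 1 − 302.15/616.15 = 0.5096.
Since Q_C/Q_H = T_C/T_H and Q_H = W/η, Q_C = W·T_C/(T_H − T_C) = 597 × 302.15/314.00 = 574 kJ.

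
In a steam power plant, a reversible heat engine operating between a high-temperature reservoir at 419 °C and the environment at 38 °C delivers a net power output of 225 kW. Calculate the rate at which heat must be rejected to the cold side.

Q̇_C ≈ 183.8 kW

T_H = 419 °C → 419 + 273.15 = 692.15 K.
T_C = 38 °C → 38 + 273.15 = 311.15 K.
Since the cycle is reversible, η = 1 − T_C/T_H = 1 − 311.15/692.15 = 0.5505.
Since Q_C/Q_H = T_C/T_H and Q_H = W/η, Q_C = W·T_C/(T_H − T_C) = 225 × 311.15/381.00 = 183.8 kW.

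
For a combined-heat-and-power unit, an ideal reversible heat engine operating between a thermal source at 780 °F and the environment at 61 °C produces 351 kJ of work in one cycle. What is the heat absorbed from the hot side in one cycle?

T_H = 780 °F → (780 − 32) × 5/9 = 415.56 °C = 688.71 K.
T_C = 61 °C → 61 + 273.15 = 334.15 K.
η_rev = 1 − T_C/T_H = 1 − 334.15/688.71 = 0.5148.
Q_H = W/η = 351/0.5148 = 682 kJ.

Q_H ≈ 682 kJ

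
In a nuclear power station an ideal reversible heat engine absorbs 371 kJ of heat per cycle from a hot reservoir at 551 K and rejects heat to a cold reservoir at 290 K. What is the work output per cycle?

W ≈ 175.7 kJ

The Carnot efficiency is η = 1 − T_C/T_H = 1 − 290.00/551.00 = 0.4737.
W = η·Q_H = 0.4737 × 371 = 175.7 kJ.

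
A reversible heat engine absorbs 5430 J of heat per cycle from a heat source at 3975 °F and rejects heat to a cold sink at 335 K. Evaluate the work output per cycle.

T_H = 3975 °F → (3975 − 32) × 5/9 = 2190.56 °C = 2463.71 K.
For a reversible engine, η = 1 − T_C/T_H = 1 − 335.00/2463.71 = 0.8640.
W = η·Q_H = 0.8640 × 5430 = 4690 J.

W ≈ 4690 J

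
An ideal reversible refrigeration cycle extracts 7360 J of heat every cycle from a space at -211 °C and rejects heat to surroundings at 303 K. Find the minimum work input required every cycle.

W_in ≈ 28500 J

T_C = -211 °C → -211 + 273.15 = 62.15 K.
Carnot COP: COP_R = T_C/(T_H − T_C) = 62.15/240.85 = 0.2580.
W = Q_C/COP_R = 7360/0.2580 = 28500 J.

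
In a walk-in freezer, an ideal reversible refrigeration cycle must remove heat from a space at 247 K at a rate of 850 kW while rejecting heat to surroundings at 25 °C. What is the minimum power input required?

Ẇ_in ≈ 176 kW

T_H = 25 °C → 25 + 273.15 = 298.15 K.
Carnot COP: COP_R = T_C/(T_H − T_C) = 247.00/51.15 = 4.8289.
W = Q_C/COP_R = 850/4.8289 = 176 kW.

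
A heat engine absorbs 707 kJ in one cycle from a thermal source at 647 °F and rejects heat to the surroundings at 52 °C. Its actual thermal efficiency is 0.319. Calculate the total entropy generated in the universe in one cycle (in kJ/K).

ΔS_univ ≈ 0.3308 kJ/K

T_H = 647 °F → (647 − 32) × 5/9 = 341.67 °C = 614.82 K.
T_C = 52 °C → 52 + 273.15 = 325.15 K.
W = η·Q_H = 0.319 × 707 = 225.5 kJ, so Q_C = Q_H − W = 481.5 kJ.
The hot reservoir loses entropy Q_H/T_H = 707/614.82 = 1.150 kJ/K; the cold reservoir gains Q_C/T_C = 481.5/325.15 = 1.481 kJ/K.
ΔS_univ = −Q_H/T_H + Q_C/T_C = 0.3308 kJ/K (> 0, since η = 0.319 < η_Carnot = 0.471).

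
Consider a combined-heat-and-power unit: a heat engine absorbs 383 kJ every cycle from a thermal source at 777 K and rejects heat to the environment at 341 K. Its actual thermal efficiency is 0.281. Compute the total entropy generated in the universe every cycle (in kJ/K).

W = η·Q_H = 0.281 × 383 = 107.6 kJ, so Q_C = Q_H − W = 275.4 kJ.
Entropy balance on the reservoirs: −Q_H/T_H = -0.4929 kJ/K, +Q_C/T_C = 0.8076 kJ/K.
ΔS_univ = −Q_H/T_H + Q_C/T_C = 0.3146 kJ/K (> 0, since η = 0.281 < η_Carnot = 0.561).

ΔS_univ ≈ 0.3146 kJ/K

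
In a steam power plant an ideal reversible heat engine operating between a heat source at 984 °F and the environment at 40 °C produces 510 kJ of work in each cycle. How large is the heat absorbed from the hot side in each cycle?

T_H = 984 °F → (984 − 32) × 5/9 = 528.89 °C = 802.04 K.
T_C = 40 °C → 40 + 273.15 = 313.15 K.
η_rev = 1 − T_C/T_H = 1 − 313.15/802.04 = 0.6096.
Q_H = W/η = 510/0.6096 = 837 kJ.

Q_H ≈ 837 kJ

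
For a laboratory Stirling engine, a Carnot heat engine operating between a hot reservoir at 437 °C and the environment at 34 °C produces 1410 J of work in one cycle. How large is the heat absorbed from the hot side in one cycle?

Q_H ≈ 2480 J

T_H = 437 °C → 437 + 273.15 = 710.15 K.
T_C = 34 °C → 34 + 273.15 = 307.15 K.
Since the cycle is reversible, η = 1 − T_C/T_H = 1 − 307.15/710.15 = 0.5675.
Q_H = W/η = 1410/0.5675 = 2480 J.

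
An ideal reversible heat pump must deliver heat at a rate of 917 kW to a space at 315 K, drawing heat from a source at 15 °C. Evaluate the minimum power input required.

Ẇ_in ≈ 78.2 kW

T_C = 15 °C → 15 + 273.15 = 288.15 K.
The Carnot heat-pump COP is COP_HP = T_H/(T_H − T_C) = 315.00/26.85 = 11.7318.
W = Q_H/COP_HP = 917/11.7318 = 78.2 kW.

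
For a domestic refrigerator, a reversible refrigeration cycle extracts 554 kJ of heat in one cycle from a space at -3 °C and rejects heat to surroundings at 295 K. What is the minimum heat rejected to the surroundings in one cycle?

T_C = -3 °C → -3 + 273.15 = 270.15 K.
For a reversible cycle Q_H/Q_C = T_H/T_C, so Q_H = Q_C·T_H/T_C = 554 × 295.00/270.15 = 605.0 kJ.

Q_H ≈ 605.0 kJ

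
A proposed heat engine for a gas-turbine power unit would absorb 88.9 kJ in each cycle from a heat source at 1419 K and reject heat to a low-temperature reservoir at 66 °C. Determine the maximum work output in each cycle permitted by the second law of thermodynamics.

T_C = 66 °C → 66 + 273.15 = 339.15 K.
No engine can exceed the Carnot limit: η_max = 1 − T_C/T_H = 1 − 339.15/1419.00 = 0.7610.
W_max = η_max · Q_H = 0.7610 × 88.9 = 67.7 kJ.

W_max ≈ 67.7 kJ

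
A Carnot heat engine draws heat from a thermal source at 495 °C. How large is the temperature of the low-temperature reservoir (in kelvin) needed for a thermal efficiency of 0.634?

T_H = 495 °C → 495 + 273.15 = 768.15 K.
From η = 1 − T_C/T_H, T_C = T_H·(1 − η) = 768.15 × (1 − 0.634) = 281 K.

T_C ≈ 281 K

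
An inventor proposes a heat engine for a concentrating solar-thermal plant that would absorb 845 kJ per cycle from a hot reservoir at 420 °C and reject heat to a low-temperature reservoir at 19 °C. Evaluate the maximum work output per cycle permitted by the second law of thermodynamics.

W_max ≈ 489 kJ

T_H = 420 °C → 420 + 273.15 = 693.15 K.
T_C = 19 °C → 19 + 273.15 = 292.15 K.
The second-law ceiling is the Carnot efficiency, η_max = 1 − T_C/T_H = 1 − 292.15/693.15 = 0.5785.
W_max = η_max · Q_H = 0.5785 × 845 = 489 kJ.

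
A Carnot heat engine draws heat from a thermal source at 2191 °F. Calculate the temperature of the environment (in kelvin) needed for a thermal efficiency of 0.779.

T_C ≈ 325 K

T_H = 2191 °F → (2191 − 32) × 5/9 = 1199.44 °C = 1472.59 K.
From η = 1 − T_C/T_H, T_C = T_H·(1 − η) = 1472.59 × (1 − 0.779) = 325 K.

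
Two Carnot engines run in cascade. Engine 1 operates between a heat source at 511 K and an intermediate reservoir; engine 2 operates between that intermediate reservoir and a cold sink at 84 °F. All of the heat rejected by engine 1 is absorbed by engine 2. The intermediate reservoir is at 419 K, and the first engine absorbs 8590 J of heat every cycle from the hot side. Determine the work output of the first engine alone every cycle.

W₁ ≈ 1550 J

T_C = 84 °F → (84 − 32) × 5/9 = 28.89 °C = 302.04 K.
First-stage efficiency η₁ = 1 − T_m/T_H = 1 − 419.00/511.00 = 0.1800.
W₁ = η₁·Q_H = 0.1800 × 8590 = 1550 J.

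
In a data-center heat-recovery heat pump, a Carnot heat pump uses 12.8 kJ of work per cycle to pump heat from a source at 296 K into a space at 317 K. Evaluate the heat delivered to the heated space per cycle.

Q_H ≈ 193 kJ

COP_HP = T_H/(T_H − T_C) = 317.00/21.00 = 15.0952.
Q_H = COP_HP · W = 15.0952 × 12.8 = 193 kJ.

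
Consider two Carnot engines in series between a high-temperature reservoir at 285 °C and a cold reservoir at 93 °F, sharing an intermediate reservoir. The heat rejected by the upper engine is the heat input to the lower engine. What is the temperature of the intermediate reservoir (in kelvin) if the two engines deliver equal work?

T_H = 285 °C → 285 + 273.15 = 558.15 K.
T_C = 93 °F → (93 − 32) × 5/9 = 33.89 °C = 307.04 K.
For reversible stages Q_m = Q_H·(T_m/T_H). Setting W₁ = Q_H(1 − T_m/T_H) equal to W₂ = Q_m(1 − T_C/T_m) = Q_H·(T_m − T_C)/T_H gives T_H − T_m = T_m − T_C, so T_m = (T_H + T_C)/2 = (558.15 + 307.04)/2 = 433 K.

T_m ≈ 433 K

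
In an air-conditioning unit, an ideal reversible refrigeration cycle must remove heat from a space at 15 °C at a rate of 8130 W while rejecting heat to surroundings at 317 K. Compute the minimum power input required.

T_C = 15 °C → 15 + 273.15 = 288.15 K.
For a reversible refrigerator, COP_R = T_C/(T_H − T_C) = 288.15/28.85 = 9.9879.
W = Q_C/COP_R = 8130/9.9879 = 814.0 W.

Ẇ_in ≈ 814.0 W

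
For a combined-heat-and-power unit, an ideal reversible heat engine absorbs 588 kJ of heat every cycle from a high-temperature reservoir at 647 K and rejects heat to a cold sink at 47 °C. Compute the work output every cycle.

T_C = 47 °C → 47 + 273.15 = 320.15 K.
Since the cycle is reversible, η = 1 − T_C/T_H = 1 − 320.15/647.00 = 0.5052.
W = η·Q_H = 0.5052 × 588 = 297 kJ.

W ≈ 297 kJ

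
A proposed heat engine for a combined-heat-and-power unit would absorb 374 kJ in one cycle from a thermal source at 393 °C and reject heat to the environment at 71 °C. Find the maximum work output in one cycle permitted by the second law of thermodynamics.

W_max ≈ 181 kJ

T_H = 393 °C → 393 + 273.15 = 666.15 K.
T_C = 71 °C → 71 + 273.15 = 344.15 K.
No engine can exceed the Carnot limit: η_max = 1 − T_C/T_H = 1 − 344.15/666.15 = 0.4834.
W_max = η_max · Q_H = 0.4834 × 374 = 181 kJ.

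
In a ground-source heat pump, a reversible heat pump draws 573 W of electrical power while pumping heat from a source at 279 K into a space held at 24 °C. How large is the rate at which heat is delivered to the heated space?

T_H = 24 °C → 24 + 273.15 = 297.15 K.
The Carnot heat-pump COP is COP_HP = T_H/(T_H − T_C) = 297.15/18.15 = 16.3719.
Q_H = COP_HP · W = 16.3719 × 573 = 9380 W.

Q̇_H ≈ 9380 W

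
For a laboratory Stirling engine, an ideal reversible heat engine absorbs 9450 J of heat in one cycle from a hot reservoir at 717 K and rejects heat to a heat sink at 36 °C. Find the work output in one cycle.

T_C = 36 °C → 36 + 273.15 = 309.15 K.
The Carnot efficiency is η = 1 − T_C/T_H = 1 − 309.15/717.00 = 0.5688.
W = η·Q_H = 0.5688 × 9450 = 5375 J.

W ≈ 5375 J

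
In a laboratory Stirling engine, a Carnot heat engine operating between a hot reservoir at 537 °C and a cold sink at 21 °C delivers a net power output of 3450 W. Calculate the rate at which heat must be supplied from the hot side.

T_H = 537 °C → 537 + 273.15 = 810.15 K.
T_C = 21 °C → 21 + 273.15 = 294.15 K.
η_rev = 1 − T_C/T_H = 1 − 294.15/810.15 = 0.6369.
Q_H = W/η = 3450/0.6369 = 5420 W.

Q̇_H ≈ 5420 W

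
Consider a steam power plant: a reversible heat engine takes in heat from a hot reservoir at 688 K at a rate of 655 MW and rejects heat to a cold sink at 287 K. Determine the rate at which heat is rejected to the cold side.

For a reversible engine, η = 1 − T_C/T_H = 1 − 287.00/688.00 = 0.5828.
For a reversible cycle Q_C/Q_H = T_C/T_H, so Q_C = 655 × 287.00/688.00 = 273.2 MW.

Q̇_C ≈ 273.2 MW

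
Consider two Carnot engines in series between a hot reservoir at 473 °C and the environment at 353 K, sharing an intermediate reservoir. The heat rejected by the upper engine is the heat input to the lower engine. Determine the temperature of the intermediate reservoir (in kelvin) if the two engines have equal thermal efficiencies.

T_H = 473 °C → 473 + 273.15 = 746.15 K.
Equal efficiencies require 1 − T_m/T_H = 1 − T_C/T_m, i.e. T_m/T_H = T_C/T_m, so T_m = √(T_H·T_C) = √(746.15 × 353.00) = 513 K.

T_m ≈ 513 K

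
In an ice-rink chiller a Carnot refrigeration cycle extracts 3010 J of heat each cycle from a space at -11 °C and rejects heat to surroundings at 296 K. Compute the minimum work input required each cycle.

W_in ≈ 389 J

T_C = -11 °C → -11 + 273.15 = 262.15 K.
Carnot COP: COP_R = T_C/(T_H − T_C) = 262.15/33.85 = 7.7445.
W = Q_C/COP_R = 3010/7.7445 = 389 J.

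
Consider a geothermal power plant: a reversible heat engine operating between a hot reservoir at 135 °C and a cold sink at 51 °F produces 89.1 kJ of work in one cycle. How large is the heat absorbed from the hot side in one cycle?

Q_H ≈ 292 kJ

T_H = 135 °C → 135 + 273.15 = 408.15 K.
T_C = 51 °F → (51 − 32) × 5/9 = 10.56 °C = 283.71 K.
Carnot efficiency: η = 1 − T_C/T_H = 1 − 283.71/408.15 = 0.3049.
Q_H = W/η = 89.1/0.3049 = 292 kJ.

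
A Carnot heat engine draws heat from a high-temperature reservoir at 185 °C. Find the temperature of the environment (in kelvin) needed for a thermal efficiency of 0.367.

T_C ≈ 290 K

T_H = 185 °C → 185 + 273.15 = 458.15 K.
From η = 1 − T_C/T_H, T_C = T_H·(1 − η) = 458.15 × (1 − 0.367) = 290 K.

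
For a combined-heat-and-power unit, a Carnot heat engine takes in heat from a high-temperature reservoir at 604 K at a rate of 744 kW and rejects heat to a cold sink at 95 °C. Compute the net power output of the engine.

T_C = 95 °C → 95 + 273.15 = 368.15 K.
Since the cycle is reversible, η = 1 − T_C/T_H = 1 − 368.15/604.00 = 0.3905.
W = η·Q_H = 0.3905 × 744 = 291 kW.

Ẇ ≈ 291 kW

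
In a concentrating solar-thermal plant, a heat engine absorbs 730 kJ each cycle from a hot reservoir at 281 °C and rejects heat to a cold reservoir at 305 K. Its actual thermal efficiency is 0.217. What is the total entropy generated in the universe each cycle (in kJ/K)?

ΔS_univ ≈ 0.557 kJ/K

T_H = 281 °C → 281 + 273.15 = 554.15 K.
W = η·Q_H = 0.217 × 730 = 158.4 kJ, so Q_C = Q_H − W = 571.6 kJ.
Reservoir entropy changes: ΔS_H = −Q_H/T_H = −730/554.15 = -1.317 kJ/K and ΔS_C = +Q_C/T_C = 571.6/305.00 = 1.874 kJ/K.
ΔS_univ = −Q_H/T_H + Q_C/T_C = 0.557 kJ/K (> 0, since η = 0.217 < η_Carnot = 0.450).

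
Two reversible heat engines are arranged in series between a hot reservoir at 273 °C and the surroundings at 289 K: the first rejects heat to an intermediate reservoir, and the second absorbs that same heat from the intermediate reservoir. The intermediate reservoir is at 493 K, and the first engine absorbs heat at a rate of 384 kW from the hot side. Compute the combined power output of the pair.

Ẇ_total ≈ 181 kW

T_H = 273 °C → 273 + 273.15 = 546.15 K.
Two reversible stages in series are equivalent to a single Carnot engine between T_H and T_C, so η_total = 1 − T_C/T_H = 1 − 289.00/546.15 = 0.4708.
W_total = η_total · Q_H = 0.4708 × 384 = 181 kW.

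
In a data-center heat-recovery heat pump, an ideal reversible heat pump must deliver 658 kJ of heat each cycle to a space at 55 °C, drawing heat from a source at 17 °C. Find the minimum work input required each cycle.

W_in ≈ 76.2 kJ

T_H = 55 °C → 55 + 273.15 = 328.15 K.
T_C = 17 °C → 17 + 273.15 = 290.15 K.
Reversible heating COP: COP_HP = T_H/(T_H − T_C) = 328.15/38.00 = 8.6355.
W = Q_H/COP_HP = 658/8.6355 = 76.2 kJ.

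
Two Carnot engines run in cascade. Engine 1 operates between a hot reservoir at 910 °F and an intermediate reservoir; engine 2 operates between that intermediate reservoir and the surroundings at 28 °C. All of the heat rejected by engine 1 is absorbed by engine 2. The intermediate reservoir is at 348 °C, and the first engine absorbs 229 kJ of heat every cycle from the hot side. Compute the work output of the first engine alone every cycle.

T_H = 910 °F → (910 − 32) × 5/9 = 487.78 °C = 760.93 K.
T_C = 28 °C → 28 + 273.15 = 301.15 K.
T_m = 348 °C → 348 + 273.15 = 621.15 K.
First-stage efficiency η₁ = 1 − T_m/T_H = 1 − 621.15/760.93 = 0.1837.
W₁ = η₁·Q_H = 0.1837 × 229 = 42.07 kJ.

W₁ ≈ 42.07 kJ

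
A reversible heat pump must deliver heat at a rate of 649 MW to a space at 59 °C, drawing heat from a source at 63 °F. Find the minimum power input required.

T_H = 59 °C → 59 + 273.15 = 332.15 K.
T_C = 63 °F → (63 − 32) × 5/9 = 17.22 °C = 290.37 K.
For a reversible heat pump, COP_HP = T_H/(T_H − T_C) = 332.15/41.78 = 7.9504.
W = Q_H/COP_HP = 649/7.9504 = 81.6 MW.

Ẇ_in ≈ 81.6 MW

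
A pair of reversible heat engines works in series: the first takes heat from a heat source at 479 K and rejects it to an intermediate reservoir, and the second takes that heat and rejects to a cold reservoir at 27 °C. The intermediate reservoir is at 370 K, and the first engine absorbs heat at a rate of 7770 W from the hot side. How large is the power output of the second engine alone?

T_C = 27 °C → 27 + 273.15 = 300.15 K.
Heat entering the second stage: Q_m = Q_H·(T_m/T_H) = 7770 × 370.00/479.00 = 6000 W.
Second-stage efficiency η₂ = 1 − T_C/T_m = 1 − 300.15/370.00 = 0.1888, so W₂ = η₂·Q_m = 1130 W.

Ẇ₂ ≈ 1130 W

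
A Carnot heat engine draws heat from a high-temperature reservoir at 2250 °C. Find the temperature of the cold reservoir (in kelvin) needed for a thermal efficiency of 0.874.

T_H = 2250 °C → 2250 + 273.15 = 2523.15 K.
From η = 1 − T_C/T_H, T_C = T_H·(1 − η) = 2523.15 × (1 − 0.874) = 318 K.

T_C ≈ 318 K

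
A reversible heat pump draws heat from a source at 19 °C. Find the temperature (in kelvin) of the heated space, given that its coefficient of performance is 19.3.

T_H ≈ 308 K

T_C = 19 °C → 19 + 273.15 = 292.15 K.
COP_HP = T_H/(T_H − T_C) ⇒ T_H = T_C·COP_HP/(COP_HP − 1) = 292.15 × 19.3/(19.3 − 1) = 308 K.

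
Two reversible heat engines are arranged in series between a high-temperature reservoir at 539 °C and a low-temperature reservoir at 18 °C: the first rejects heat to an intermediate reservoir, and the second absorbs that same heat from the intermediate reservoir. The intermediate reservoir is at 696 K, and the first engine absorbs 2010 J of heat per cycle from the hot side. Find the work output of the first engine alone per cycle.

W₁ ≈ 287 J

T_H = 539 °C → 539 + 273.15 = 812.15 K.
T_C = 18 °C → 18 + 273.15 = 291.15 K.
First-stage efficiency η₁ = 1 − T_m/T_H = 1 − 696.00/812.15 = 0.1430.
W₁ = η₁·Q_H = 0.1430 × 2010 = 287 J.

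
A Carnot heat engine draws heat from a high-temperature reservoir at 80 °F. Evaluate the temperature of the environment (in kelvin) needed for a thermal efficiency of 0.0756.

T_H = 80 °F → (80 − 32) × 5/9 = 26.67 °C = 299.82 K.
From η = 1 − T_C/T_H, T_C = T_H·(1 − η) = 299.82 × (1 − 0.0756) = 277 K.

T_C ≈ 277 K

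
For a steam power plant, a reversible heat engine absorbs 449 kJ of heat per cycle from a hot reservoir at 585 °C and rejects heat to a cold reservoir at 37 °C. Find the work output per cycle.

T_H = 585 °C → 585 + 273.15 = 858.15 K.
T_C = 37 °C → 37 + 273.15 = 310.15 K.
The Carnot efficiency is η = 1 − T_C/T_H = 1 − 310.15/858.15 = 0.6386.
W = η·Q_H = 0.6386 × 449 = 287 kJ.

W ≈ 287 kJ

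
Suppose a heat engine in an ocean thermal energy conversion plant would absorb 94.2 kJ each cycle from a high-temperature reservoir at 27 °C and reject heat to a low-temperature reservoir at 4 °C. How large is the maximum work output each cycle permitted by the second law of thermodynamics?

W_max ≈ 7.22 kJ

T_H = 27 °C → 27 + 273.15 = 300.15 K.
T_C = 4 °C → 4 + 273.15 = 277.15 K.
The upper bound on efficiency is η_max = 1 − T_C/T_H = 1 − 277.15/300.15 = 0.0766.
W_max = η_max · Q_H = 0.0766 × 94.2 = 7.22 kJ.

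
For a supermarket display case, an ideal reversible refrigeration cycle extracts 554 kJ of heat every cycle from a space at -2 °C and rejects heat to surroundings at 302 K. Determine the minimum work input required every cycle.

W_in ≈ 63.03 kJ

T_C = -2 °C → -2 + 273.15 = 271.15 K.
COP_R = T_C/(T_H − T_C) = 271.15/30.85 = 8.7893.
W = Q_C/COP_R = 554/8.7893 = 63.03 kJ.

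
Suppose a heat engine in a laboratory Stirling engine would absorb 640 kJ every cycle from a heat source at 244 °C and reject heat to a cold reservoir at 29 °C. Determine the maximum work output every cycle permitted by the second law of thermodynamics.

W_max ≈ 266 kJ

T_H = 244 °C → 244 + 273.15 = 517.15 K.
T_C = 29 °C → 29 + 273.15 = 302.15 K.
By the Carnot theorem, η_max = 1 − T_C/T_H = 1 − 302.15/517.15 = 0.4157.
W_max = η_max · Q_H = 0.4157 × 640 = 266 kJ.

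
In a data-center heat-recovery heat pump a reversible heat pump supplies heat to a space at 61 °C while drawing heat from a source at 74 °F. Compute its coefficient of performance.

COP_HP ≈ 8.87

T_H = 61 °C → 61 + 273.15 = 334.15 K.
T_C = 74 °F → (74 − 32) × 5/9 = 23.33 °C = 296.48 K.
The Carnot heat-pump COP is COP_HP = T_H/(T_H − T_C) = 334.15/(334.15 − 296.48) = 8.87.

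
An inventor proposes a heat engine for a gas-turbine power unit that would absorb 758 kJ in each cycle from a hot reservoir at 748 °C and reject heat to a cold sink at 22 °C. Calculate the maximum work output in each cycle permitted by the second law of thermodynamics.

W_max ≈ 539 kJ

T_H = 748 °C → 748 + 273.15 = 1021.15 K.
T_C = 22 °C → 22 + 273.15 = 295.15 K.
The second-law ceiling is the Carnot efficiency, η_max = 1 − T_C/T_H = 1 − 295.15/1021.15 = 0.7110.
W_max = η_max · Q_H = 0.7110 × 758 = 539 kJ.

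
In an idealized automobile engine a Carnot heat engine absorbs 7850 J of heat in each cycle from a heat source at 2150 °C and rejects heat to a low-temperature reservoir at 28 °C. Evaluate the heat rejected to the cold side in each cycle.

T_H = 2150 °C → 2150 + 273.15 = 2423.15 K.
T_C = 28 °C → 28 + 273.15 = 301.15 K.
η_rev = 1 − T_C/T_H = 1 − 301.15/2423.15 = 0.8757.
For a reversible cycle Q_C/Q_H = T_C/T_H, so Q_C = 7850 × 301.15/2423.15 = 976 J.

Q_C ≈ 976 J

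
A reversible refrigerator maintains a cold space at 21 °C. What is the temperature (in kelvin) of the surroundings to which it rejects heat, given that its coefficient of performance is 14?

T_H ≈ 315 K

T_C = 21 °C → 21 + 273.15 = 294.15 K.
COP_R = T_C/(T_H − T_C) ⇒ T_H = T_C·(1 + 1/COP_R) = 294.15 × (1 + 1/14) = 315 K.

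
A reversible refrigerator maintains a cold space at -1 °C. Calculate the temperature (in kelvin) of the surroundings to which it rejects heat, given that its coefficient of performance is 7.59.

T_H ≈ 308 K

T_C = -1 °C → -1 + 273.15 = 272.15 K.
COP_R = T_C/(T_H − T_C) ⇒ T_H = T_C·(1 + 1/COP_R) = 272.15 × (1 + 1/7.59) = 308 K.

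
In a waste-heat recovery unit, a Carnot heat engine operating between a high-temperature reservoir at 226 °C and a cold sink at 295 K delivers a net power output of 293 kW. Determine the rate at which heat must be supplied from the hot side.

Q̇_H ≈ 716.4 kW

T_H = 226 °C → 226 + 273.15 = 499.15 K.
Carnot efficiency: η = 1 − T_C/T_H = 1 − 295.00/499.15 = 0.4090.
Q_H = W/η = 293/0.4090 = 716.4 kW.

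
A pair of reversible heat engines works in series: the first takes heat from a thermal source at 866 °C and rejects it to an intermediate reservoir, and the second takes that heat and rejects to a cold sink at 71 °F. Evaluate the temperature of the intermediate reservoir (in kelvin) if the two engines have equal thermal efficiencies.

T_H = 866 °C → 866 + 273.15 = 1139.15 K.
T_C = 71 °F → (71 − 32) × 5/9 = 21.67 °C = 294.82 K.
Equal efficiencies require 1 − T_m/T_H = 1 − T_C/T_m, i.e. T_m/T_H = T_C/T_m, so T_m = √(T_H·T_C) = √(1139.15 × 294.82) = 580 K.

T_m ≈ 580 K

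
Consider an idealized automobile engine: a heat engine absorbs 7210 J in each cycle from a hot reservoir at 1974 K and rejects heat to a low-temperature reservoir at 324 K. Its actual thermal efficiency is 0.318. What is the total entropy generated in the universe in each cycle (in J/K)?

W = η·Q_H = 0.318 × 7210 = 2293 J, so Q_C = Q_H − W = 4917 J.
The hot reservoir loses entropy Q_H/T_H = 7210/1974.00 = 3.652 J/K; the cold reservoir gains Q_C/T_C = 4917/324.00 = 15.18 J/K.
ΔS_univ = −Q_H/T_H + Q_C/T_C = 11.5 J/K (> 0, since η = 0.318 < η_Carnot = 0.836).

ΔS_univ ≈ 11.5 J/K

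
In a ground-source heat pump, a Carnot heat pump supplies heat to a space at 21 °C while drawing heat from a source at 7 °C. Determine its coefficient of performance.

COP_HP ≈ 21.0

T_H = 21 °C → 21 + 273.15 = 294.15 K.
T_C = 7 °C → 7 + 273.15 = 280.15 K.
The Carnot heat-pump COP is COP_HP = T_H/(T_H − T_C) = 294.15/(294.15 − 280.15) = 21.0.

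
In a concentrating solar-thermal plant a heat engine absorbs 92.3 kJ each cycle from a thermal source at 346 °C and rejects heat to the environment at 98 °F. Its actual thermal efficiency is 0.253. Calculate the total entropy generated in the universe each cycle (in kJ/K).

T_H = 346 °C → 346 + 273.15 = 619.15 K.
T_C = 98 °F → (98 − 32) × 5/9 = 36.67 °C = 309.82 K.
W = η·Q_H = 0.253 × 92.3 = 23.35 kJ, so Q_C = Q_H − W = 68.95 kJ.
Reservoir entropy changes: ΔS_H = −Q_H/T_H = −92.3/619.15 = -0.1491 kJ/K and ΔS_C = +Q_C/T_C = 68.95/309.82 = 0.2225 kJ/K.
ΔS_univ = −Q_H/T_H + Q_C/T_C = 0.07347 kJ/K (> 0, since η = 0.253 < η_Carnot = 0.500).

ΔS_univ ≈ 0.07347 kJ/K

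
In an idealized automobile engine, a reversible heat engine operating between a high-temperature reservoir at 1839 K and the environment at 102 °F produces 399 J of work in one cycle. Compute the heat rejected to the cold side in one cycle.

Q_C ≈ 81.54 J

T_C = 102 °F → (102 − 32) × 5/9 = 38.89 °C = 312.04 K.
The Carnot efficiency is η = 1 − T_C/T_H = 1 − 312.04/1839.00 = 0.8303.
Since Q_C/Q_H = T_C/T_H and Q_H = W/η, Q_C = W·T_C/(T_H − T_C) = 399 × 312.04/1526.96 = 81.54 J.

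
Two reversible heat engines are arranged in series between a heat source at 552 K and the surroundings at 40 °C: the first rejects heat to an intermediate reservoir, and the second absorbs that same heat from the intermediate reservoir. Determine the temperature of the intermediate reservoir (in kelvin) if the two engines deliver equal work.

T_m ≈ 433 K

T_C = 40 °C → 40 + 273.15 = 313.15 K.
For reversible stages Q_m = Q_H·(T_m/T_H). Setting W₁ = Q_H(1 − T_m/T_H) equal to W₂ = Q_m(1 − T_C/T_m) = Q_H·(T_m − T_C)/T_H gives T_H − T_m = T_m − T_C, so T_m = (T_H + T_C)/2 = (552.00 + 313.15)/2 = 433 K.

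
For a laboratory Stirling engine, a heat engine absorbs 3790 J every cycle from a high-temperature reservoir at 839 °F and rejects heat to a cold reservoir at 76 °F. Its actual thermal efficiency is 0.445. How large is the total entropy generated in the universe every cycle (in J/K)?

T_H = 839 °F → (839 − 32) × 5/9 = 448.33 °C = 721.48 K.
T_C = 76 °F → (76 − 32) × 5/9 = 24.44 °C = 297.59 K.
W = η·Q_H = 0.445 × 3790 = 1687 J, so Q_C = Q_H − W = 2103 J.
The hot reservoir loses entropy Q_H/T_H = 3790/721.48 = 5.253 J/K; the cold reservoir gains Q_C/T_C = 2103/297.59 = 7.068 J/K.
ΔS_univ = −Q_H/T_H + Q_C/T_C = 1.815 J/K (> 0, since η = 0.445 < η_Carnot = 0.588).

ΔS_univ ≈ 1.815 J/K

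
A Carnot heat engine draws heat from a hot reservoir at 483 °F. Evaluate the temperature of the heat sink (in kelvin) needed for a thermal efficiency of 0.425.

T_H = 483 °F → (483 − 32) × 5/9 = 250.56 °C = 523.71 K.
From η = 1 − T_C/T_H, T_C = T_H·(1 − η) = 523.71 × (1 − 0.425) = 301 K.

T_C ≈ 301 K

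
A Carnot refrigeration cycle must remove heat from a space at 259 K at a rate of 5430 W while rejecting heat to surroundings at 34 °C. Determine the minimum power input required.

T_H = 34 °C → 34 + 273.15 = 307.15 K.
For a reversible refrigerator, COP_R = T_C/(T_H − T_C) = 259.00/48.15 = 5.3790.
W = Q_C/COP_R = 5430/5.3790 = 1010 W.

Ẇ_in ≈ 1010 W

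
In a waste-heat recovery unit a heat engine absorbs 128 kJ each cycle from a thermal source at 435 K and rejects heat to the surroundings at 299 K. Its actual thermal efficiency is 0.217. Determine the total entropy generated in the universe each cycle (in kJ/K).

ΔS_univ ≈ 0.04094 kJ/K

W = η·Q_H = 0.217 × 128 = 27.78 kJ, so Q_C = Q_H − W = 100.2 kJ.
Reservoir entropy changes: ΔS_H = −Q_H/T_H = −128/435.00 = -0.2943 kJ/K and ΔS_C = +Q_C/T_C = 100.2/299.00 = 0.3352 kJ/K.
ΔS_univ = −Q_H/T_H + Q_C/T_C = 0.04094 kJ/K (> 0, since η = 0.217 < η_Carnot = 0.313).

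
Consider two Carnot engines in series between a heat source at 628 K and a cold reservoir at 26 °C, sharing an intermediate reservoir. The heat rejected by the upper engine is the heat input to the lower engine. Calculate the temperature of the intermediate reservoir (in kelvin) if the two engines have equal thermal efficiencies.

T_C = 26 °C → 26 + 273.15 = 299.15 K.
Equal efficiencies require 1 − T_m/T_H = 1 − T_C/T_m, i.e. T_m/T_H = T_C/T_m, so T_m = √(T_H·T_C) = √(628.00 × 299.15) = 433.4 K.

T_m ≈ 433.4 K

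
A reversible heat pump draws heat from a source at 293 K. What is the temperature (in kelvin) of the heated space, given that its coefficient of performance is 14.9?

T_H ≈ 314 K

COP_HP = T_H/(T_H − T_C) ⇒ T_H = T_C·COP_HP/(COP_HP − 1) = 293.00 × 14.9/(14.9 − 1) = 314 K.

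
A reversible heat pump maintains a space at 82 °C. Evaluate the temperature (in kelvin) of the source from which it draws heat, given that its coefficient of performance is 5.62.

T_H = 82 °C → 82 + 273.15 = 355.15 K.
COP_HP = T_H/(T_H − T_C) ⇒ T_C = T_H·(COP_HP − 1)/COP_HP = 355.15 × (5.62 − 1)/5.62 = 292 K.

T_C ≈ 292 K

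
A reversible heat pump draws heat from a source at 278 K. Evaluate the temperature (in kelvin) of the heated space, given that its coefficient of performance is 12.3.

T_H ≈ 302.6 K

COP_HP = T_H/(T_H − T_C) ⇒ T_H = T_C·COP_HP/(COP_HP − 1) = 278.00 × 12.3/(12.3 − 1) = 302.6 K.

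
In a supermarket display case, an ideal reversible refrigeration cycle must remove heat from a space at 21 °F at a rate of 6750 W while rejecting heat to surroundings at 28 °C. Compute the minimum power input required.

T_H = 28 °C → 28 + 273.15 = 301.15 K.
T_C = 21 °F → (21 − 32) × 5/9 = -6.11 °C = 267.04 K.
The reversible coefficient of performance is COP_R = T_C/(T_H − T_C) = 267.04/34.11 = 7.8285.
W = Q_C/COP_R = 6750/7.8285 = 862 W.

Ẇ_in ≈ 862 W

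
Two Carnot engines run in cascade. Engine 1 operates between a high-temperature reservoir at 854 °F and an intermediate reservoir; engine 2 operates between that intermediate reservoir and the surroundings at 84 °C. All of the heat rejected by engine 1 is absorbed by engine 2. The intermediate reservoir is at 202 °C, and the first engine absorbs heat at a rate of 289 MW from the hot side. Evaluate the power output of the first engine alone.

T_H = 854 °F → (854 − 32) × 5/9 = 456.67 °C = 729.82 K.
T_C = 84 °C → 84 + 273.15 = 357.15 K.
T_m = 202 °C → 202 + 273.15 = 475.15 K.
First-stage efficiency η₁ = 1 − T_m/T_H = 1 − 475.15/729.82 = 0.3489.
W₁ = η₁·Q_H = 0.3489 × 289 = 100.8 MW.

Ẇ₁ ≈ 100.8 MW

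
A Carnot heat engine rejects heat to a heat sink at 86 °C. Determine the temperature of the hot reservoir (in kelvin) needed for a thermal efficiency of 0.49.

T_H ≈ 704 K

T_C = 86 °C → 86 + 273.15 = 359.15 K.
From η = 1 − T_C/T_H, solving for T_H gives T_H = T_C/(1 − η) = 359.15/(1 − 0.49) = 704 K.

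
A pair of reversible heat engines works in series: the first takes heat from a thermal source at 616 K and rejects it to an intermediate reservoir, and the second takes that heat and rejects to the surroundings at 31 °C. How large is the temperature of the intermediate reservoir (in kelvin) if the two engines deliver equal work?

T_C = 31 °C → 31 + 273.15 = 304.15 K.
For reversible stages Q_m = Q_H·(T_m/T_H). Setting W₁ = Q_H(1 − T_m/T_H) equal to W₂ = Q_m(1 − T_C/T_m) = Q_H·(T_m − T_C)/T_H gives T_H − T_m = T_m − T_C, so T_m = (T_H + T_C)/2 = (616.00 + 304.15)/2 = 460 K.

T_m ≈ 460 K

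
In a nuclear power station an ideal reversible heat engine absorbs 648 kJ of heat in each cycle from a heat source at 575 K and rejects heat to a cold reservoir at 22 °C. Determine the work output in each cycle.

T_C = 22 °C → 22 + 273.15 = 295.15 K.
Since the cycle is reversible, η = 1 − T_C/T_H = 1 − 295.15/575.00 = 0.4867.
W = η·Q_H = 0.4867 × 648 = 315 kJ.

W ≈ 315 kJ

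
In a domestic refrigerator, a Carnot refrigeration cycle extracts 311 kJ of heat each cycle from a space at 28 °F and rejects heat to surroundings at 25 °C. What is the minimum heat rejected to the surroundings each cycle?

Q_H ≈ 342 kJ

T_H = 25 °C → 25 + 273.15 = 298.15 K.
T_C = 28 °F → (28 − 32) × 5/9 = -2.22 °C = 270.93 K.
For a reversible cycle Q_H/Q_C = T_H/T_C, so Q_H = Q_C·T_H/T_C = 311 × 298.15/270.93 = 342 kJ.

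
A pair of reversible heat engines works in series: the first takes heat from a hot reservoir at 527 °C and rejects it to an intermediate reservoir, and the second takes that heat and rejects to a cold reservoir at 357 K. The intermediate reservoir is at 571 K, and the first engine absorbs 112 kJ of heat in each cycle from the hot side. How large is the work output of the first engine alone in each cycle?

T_H = 527 °C → 527 + 273.15 = 800.15 K.
First-stage efficiency η₁ = 1 − T_m/T_H = 1 − 571.00/800.15 = 0.2864.
W₁ = η₁·Q_H = 0.2864 × 112 = 32.1 kJ.

W₁ ≈ 32.1 kJ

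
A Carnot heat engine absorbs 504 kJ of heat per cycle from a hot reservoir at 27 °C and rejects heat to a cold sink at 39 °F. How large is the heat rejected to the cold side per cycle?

Q_C ≈ 465.2 kJ

T_H = 27 °C → 27 + 273.15 = 300.15 K.
T_C = 39 °F → (39 − 32) × 5/9 = 3.89 °C = 277.04 K.
For a reversible engine, η = 1 − T_C/T_H = 1 − 277.04/300.15 = 0.0770.
For a reversible cycle Q_C/Q_H = T_C/T_H, so Q_C = 504 × 277.04/300.15 = 465.2 kJ.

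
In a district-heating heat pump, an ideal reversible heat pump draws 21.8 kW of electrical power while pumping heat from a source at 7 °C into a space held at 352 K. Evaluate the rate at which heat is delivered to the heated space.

Q̇_H ≈ 107 kW

T_C = 7 °C → 7 + 273.15 = 280.15 K.
Reversible heating COP: COP_HP = T_H/(T_H − T_C) = 352.00/71.85 = 4.8991.
Q_H = COP_HP · W = 4.8991 × 21.8 = 107 kW.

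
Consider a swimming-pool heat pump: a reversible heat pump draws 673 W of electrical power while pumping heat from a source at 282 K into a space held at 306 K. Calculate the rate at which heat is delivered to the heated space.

The Carnot heat-pump COP is COP_HP = T_H/(T_H − T_C) = 306.00/24.00 = 12.7500.
Q_H = COP_HP · W = 12.7500 × 673 = 8580 W.

Q̇_H ≈ 8580 W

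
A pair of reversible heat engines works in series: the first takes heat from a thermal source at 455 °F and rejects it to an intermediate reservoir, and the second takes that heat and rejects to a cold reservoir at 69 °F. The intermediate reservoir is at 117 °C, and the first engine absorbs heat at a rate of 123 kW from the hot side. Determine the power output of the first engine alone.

Ẇ₁ ≈ 28.56 kW

T_H = 455 °F → (455 − 32) × 5/9 = 235.00 °C = 508.15 K.
T_C = 69 °F → (69 − 32) × 5/9 = 20.56 °C = 293.71 K.
T_m = 117 °C → 117 + 273.15 = 390.15 K.
First-stage efficiency η₁ = 1 − T_m/T_H = 1 − 390.15/508.15 = 0.2322.
W₁ = η₁·Q_H = 0.2322 × 123 = 28.56 kW.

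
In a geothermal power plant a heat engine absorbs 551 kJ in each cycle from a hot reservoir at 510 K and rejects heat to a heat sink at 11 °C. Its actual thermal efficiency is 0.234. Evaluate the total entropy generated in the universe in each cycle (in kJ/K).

T_C = 11 °C → 11 + 273.15 = 284.15 K.
W = η·Q_H = 0.234 × 551 = 128.9 kJ, so Q_C = Q_H − W = 422.1 kJ.
Reservoir entropy changes: ΔS_H = −Q_H/T_H = −551/510.00 = -1.080 kJ/K and ΔS_C = +Q_C/T_C = 422.1/284.15 = 1.485 kJ/K.
ΔS_univ = −Q_H/T_H + Q_C/T_C = 0.4050 kJ/K (> 0, since η = 0.234 < η_Carnot = 0.443).

ΔS_univ ≈ 0.4050 kJ/K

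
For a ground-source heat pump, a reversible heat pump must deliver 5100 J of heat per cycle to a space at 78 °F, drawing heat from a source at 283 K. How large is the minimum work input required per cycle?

W_in ≈ 268.2 J

T_H = 78 °F → (78 − 32) × 5/9 = 25.56 °C = 298.71 K.
COP_HP = T_H/(T_H − T_C) = 298.71/15.71 = 19.0191.
W = Q_H/COP_HP = 5100/19.0191 = 268.2 J.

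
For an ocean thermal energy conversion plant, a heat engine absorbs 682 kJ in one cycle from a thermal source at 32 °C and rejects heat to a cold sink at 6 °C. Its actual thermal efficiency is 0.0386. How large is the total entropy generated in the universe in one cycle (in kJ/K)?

T_H = 32 °C → 32 + 273.15 = 305.15 K.
T_C = 6 °C → 6 + 273.15 = 279.15 K.
W = η·Q_H = 0.0386 × 682 = 26.33 kJ, so Q_C = Q_H − W = 655.7 kJ.
The hot reservoir loses entropy Q_H/T_H = 682/305.15 = 2.235 kJ/K; the cold reservoir gains Q_C/T_C = 655.7/279.15 = 2.349 kJ/K.
ΔS_univ = −Q_H/T_H + Q_C/T_C = 0.114 kJ/K (> 0, since η = 0.0386 < η_Carnot = 0.085).

ΔS_univ ≈ 0.114 kJ/K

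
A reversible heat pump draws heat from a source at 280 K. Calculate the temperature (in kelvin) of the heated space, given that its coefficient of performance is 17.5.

T_H ≈ 297 K

COP_HP = T_H/(T_H − T_C) ⇒ T_H = T_C·COP_HP/(COP_HP − 1) = 280.00 × 17.5/(17.5 − 1) = 297 K.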